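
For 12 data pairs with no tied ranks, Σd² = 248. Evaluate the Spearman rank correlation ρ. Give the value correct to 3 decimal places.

0.133

ρ = 1 − 6Σd² / [n(n²−1)] = 1 − 6×248 / (12×143)
  = 1 − 1488/1716 = 1 − 0.8671 ≈ 0.133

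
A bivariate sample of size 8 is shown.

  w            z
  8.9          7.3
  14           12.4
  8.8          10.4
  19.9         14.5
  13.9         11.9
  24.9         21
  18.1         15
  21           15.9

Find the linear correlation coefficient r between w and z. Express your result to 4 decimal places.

n = 8, Σw = 129.5, Σz = 108.4, Σw² = 2330.49, Σz² = 1585.88, Σwz = 1912.35
nΣwz − ΣwΣz = 15298.8 − 14037.8 = 1261
nΣw² − (Σw)² = 18643.92 − 16770.25 = 1873.67; nΣz² − (Σz)² = 12687.04 − 11750.56 = 936.48
r = 1261 / √(1873.67 × 936.48) = 1261 / 1324.6337 ≈ 0.9520

0.9520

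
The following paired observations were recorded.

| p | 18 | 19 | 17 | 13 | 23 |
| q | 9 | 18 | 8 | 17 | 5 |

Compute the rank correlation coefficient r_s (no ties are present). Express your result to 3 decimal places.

-0.300

Rank p: 3, 4, 2, 1, 5
Rank q: 3, 5, 2, 4, 1
d = rank(p) − rank(q): 0, -1, 0, -3, 4; Σd² = 26
ρ = 1 − 6Σd² / [n(n²−1)] = 1 − 6×26 / (5×24) = 1 − 156/120 ≈ -0.300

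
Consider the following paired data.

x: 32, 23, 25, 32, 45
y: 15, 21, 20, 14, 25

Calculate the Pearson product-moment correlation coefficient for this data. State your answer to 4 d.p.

0.3395

n = 5, Σx = 157, Σy = 95, Σx² = 5227, Σy² = 1887, Σxy = 3036
nΣxy − ΣxΣy = 15180 − 14915 = 265
nΣx² − (Σx)² = 26135 − 24649 = 1486; nΣy² − (Σy)² = 9435 − 9025 = 410
r = 265 / √(1486 × 410) = 265 / 780.5511 ≈ 0.3395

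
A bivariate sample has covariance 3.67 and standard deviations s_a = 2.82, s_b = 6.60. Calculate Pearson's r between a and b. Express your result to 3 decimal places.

r = Cov(a,b) / (s_a · s_b) = 3.67 / (2.82 × 6.60)
  = 3.67 / 18.6120 ≈ 0.197

0.197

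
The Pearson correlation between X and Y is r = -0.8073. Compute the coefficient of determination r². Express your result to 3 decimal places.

r² = (-0.8073)² = 0.652

0.652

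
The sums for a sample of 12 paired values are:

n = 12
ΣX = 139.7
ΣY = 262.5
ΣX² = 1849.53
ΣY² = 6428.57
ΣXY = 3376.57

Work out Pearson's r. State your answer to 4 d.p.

0.8192

r = (nΣXY − ΣXΣY) / √[(nΣX² − (ΣX)²)(nΣY² − (ΣY)²)]
Numerator: 12×3376.57 − 139.7×262.5 = 3847.59
Denominator: √[(22194.36 − 19516.09)(77142.84 − 68906.25)] = √[2678.27 × 8236.59] = 4696.7874
r = 3847.59 / 4696.7874 ≈ 0.8192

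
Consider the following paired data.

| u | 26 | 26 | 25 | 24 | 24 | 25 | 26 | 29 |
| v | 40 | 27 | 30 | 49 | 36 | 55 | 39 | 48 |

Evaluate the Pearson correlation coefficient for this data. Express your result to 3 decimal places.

0.097

n = 8, Σu = 205, Σv = 324, Σu² = 5271, Σv² = 13776, Σuv = 8313
nΣuv − ΣuΣv = 66504 − 66420 = 84
nΣu² − (Σu)² = 42168 − 42025 = 143; nΣv² − (Σv)² = 110208 − 104976 = 5232
r = 84 / √(143 × 5232) = 84 / 864.9717 ≈ 0.097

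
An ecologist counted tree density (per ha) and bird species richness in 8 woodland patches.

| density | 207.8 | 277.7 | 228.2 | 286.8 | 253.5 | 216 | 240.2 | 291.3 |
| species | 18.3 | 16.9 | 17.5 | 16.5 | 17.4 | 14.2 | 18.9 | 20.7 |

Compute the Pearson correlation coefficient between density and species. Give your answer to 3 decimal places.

0.333

n = 8, Σx = 2001.5, Σy = 140.4, Σx² = 508097.59, Σy² = 2489.1, Σxy = 35269.36
nΣxy − ΣxΣy = 282154.88 − 281010.6 = 1144.28
nΣx² − (Σx)² = 4064780.72 − 4006002.25 = 58778.47; nΣy² − (Σy)² = 19912.8 − 19712.16 = 200.64
r = 1144.28 / √(58778.47 × 200.64) = 1144.28 / 3434.1392 ≈ 0.333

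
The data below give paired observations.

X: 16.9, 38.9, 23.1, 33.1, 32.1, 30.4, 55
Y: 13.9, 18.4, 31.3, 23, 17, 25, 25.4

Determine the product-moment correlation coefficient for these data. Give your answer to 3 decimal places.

0.205

n = 7, ΣX = 229.5, ΣY = 154, ΣX² = 8407.61, ΣY² = 3599.62, ΣXY = 5137.7
nΣXY − ΣXΣY = 35963.9 − 35343 = 620.9
nΣX² − (ΣX)² = 58853.27 − 52670.25 = 6183.02; nΣY² − (ΣY)² = 25197.34 − 23716 = 1481.34
r = 620.9 / √(6183.02 × 1481.34) = 620.9 / 3026.4096 ≈ 0.205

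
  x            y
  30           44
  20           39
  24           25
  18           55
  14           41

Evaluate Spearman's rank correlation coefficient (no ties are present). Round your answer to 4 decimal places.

Rank x: 5, 3, 4, 2, 1
Rank y: 4, 2, 1, 5, 3
d = rank(x) − rank(y): 1, 1, 3, -3, -2; Σd² = 24
ρ = 1 − 6Σd² / [n(n²−1)] = 1 − 6×24 / (5×24) = 1 − 144/120 ≈ -0.2000

-0.2000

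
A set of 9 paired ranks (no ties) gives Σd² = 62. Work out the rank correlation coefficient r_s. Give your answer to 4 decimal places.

ρ = 1 − 6Σd² / [n(n²−1)] = 1 − 6×62 / (9×80)
  = 1 − 372/720 = 1 − 0.51667 ≈ 0.4833

0.4833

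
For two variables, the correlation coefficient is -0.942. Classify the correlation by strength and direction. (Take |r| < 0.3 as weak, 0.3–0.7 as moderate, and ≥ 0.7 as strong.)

strong negative

r = -0.942 < 0 so the relationship is negative.
|r| = 0.942, which falls in the strong range.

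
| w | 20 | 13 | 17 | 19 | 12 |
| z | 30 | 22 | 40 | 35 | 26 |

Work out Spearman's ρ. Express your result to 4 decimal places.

Rank w: 5, 2, 3, 4, 1
Rank z: 3, 1, 5, 4, 2
d = rank(w) − rank(z): 2, 1, -2, 0, -1; Σd² = 10
ρ = 1 − 6Σd² / [n(n²−1)] = 1 − 6×10 / (5×24) = 1 − 60/120 ≈ 0.5000

0.5000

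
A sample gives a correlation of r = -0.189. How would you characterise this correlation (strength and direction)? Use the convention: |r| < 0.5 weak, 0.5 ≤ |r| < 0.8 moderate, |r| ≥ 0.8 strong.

r = -0.189 < 0 so the relationship is negative.
|r| = 0.189, which falls in the weak range.

weak negative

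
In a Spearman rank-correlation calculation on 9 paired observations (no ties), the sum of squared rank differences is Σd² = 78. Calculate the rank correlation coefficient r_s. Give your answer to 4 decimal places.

0.3500

ρ = 1 − 6Σd² / [n(n²−1)] = 1 − 6×78 / (9×80)
  = 1 − 468/720 = 1 − 0.65000 ≈ 0.3500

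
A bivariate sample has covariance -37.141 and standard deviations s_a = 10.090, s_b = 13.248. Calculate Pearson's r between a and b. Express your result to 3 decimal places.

-0.278

r = Cov(a,b) / (s_a · s_b) = -37.141 / (10.090 × 13.248)
  = -37.141 / 133.6723 ≈ -0.278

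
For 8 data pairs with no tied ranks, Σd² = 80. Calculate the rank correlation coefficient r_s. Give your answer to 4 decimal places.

ρ = 1 − 6Σd² / [n(n²−1)] = 1 − 6×80 / (8×63)
  = 1 − 480/504 = 1 − 0.95238 ≈ 0.0476

0.0476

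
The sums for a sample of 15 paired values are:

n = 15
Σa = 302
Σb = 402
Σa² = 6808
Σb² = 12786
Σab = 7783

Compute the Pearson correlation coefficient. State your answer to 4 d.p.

-0.2567

r = (nΣab − ΣaΣb) / √[(nΣa² − (Σa)²)(nΣb² − (Σb)²)]
Numerator: 15×7783 − 302×402 = -4659
Denominator: √[(102120 − 91204)(191790 − 161604)] = √[10916 × 30186] = 18152.4207
r = -4659 / 18152.4207 ≈ -0.2567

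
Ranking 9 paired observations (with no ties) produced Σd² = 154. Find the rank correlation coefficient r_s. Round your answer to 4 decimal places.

ρ = 1 − 6Σd² / [n(n²−1)] = 1 − 6×154 / (9×80)
  = 1 − 924/720 = 1 − 1.28333 ≈ -0.2833

-0.2833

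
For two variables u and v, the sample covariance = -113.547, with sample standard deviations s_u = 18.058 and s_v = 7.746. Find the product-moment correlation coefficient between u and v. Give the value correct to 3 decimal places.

r = Cov(u,v) / (s_u · s_v) = -113.547 / (18.058 × 7.746)
  = -113.547 / 139.8773 ≈ -0.812

-0.812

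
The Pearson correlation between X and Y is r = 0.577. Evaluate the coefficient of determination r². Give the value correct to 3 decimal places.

r² = (0.577)² = 0.333

0.333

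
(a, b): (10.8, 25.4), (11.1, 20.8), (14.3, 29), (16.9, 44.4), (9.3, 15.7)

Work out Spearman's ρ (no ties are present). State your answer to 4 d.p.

0.9000

Rank a: 2, 3, 4, 5, 1
Rank b: 3, 2, 4, 5, 1
d = rank(a) − rank(b): -1, 1, 0, 0, 0; Σd² = 2
ρ = 1 − 6Σd² / [n(n²−1)] = 1 − 6×2 / (5×24) = 1 − 12/120 ≈ 0.9000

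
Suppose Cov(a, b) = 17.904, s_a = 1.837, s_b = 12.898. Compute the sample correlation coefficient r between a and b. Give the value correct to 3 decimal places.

0.756

r = Cov(a,b) / (s_a · s_b) = 17.904 / (1.837 × 12.898)
  = 17.904 / 23.6936 ≈ 0.756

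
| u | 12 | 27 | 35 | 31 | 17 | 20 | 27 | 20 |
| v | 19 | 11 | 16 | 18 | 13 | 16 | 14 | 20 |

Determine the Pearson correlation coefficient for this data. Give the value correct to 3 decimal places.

n = 8, Σu = 189, Σv = 127, Σu² = 4877, Σv² = 2083, Σuv = 2962
nΣuv − ΣuΣv = 23696 − 24003 = -307
nΣu² − (Σu)² = 39016 − 35721 = 3295; nΣv² − (Σv)² = 16664 − 16129 = 535
r = -307 / √(3295 × 535) = -307 / 1327.7142 ≈ -0.231

-0.231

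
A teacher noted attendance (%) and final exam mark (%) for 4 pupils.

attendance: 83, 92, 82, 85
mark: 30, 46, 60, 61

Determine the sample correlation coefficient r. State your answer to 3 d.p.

n = 4, Σx = 342, Σy = 197, Σx² = 29302, Σy² = 10337, Σxy = 16827
nΣxy − ΣxΣy = 67308 − 67374 = -66
nΣx² − (Σx)² = 117208 − 116964 = 244; nΣy² − (Σy)² = 41348 − 38809 = 2539
r = -66 / √(244 × 2539) = -66 / 787.0934 ≈ -0.084

-0.084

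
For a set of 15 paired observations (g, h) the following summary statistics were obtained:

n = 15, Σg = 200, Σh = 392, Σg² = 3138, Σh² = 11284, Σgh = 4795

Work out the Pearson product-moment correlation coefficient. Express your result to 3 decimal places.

-0.617

r = (nΣgh − ΣgΣh) / √[(nΣg² − (Σg)²)(nΣh² − (Σh)²)]
Numerator: 15×4795 − 200×392 = -6475
Denominator: √[(47070 − 40000)(169260 − 153664)] = √[7070 × 15596] = 10500.6533
r = -6475 / 10500.6533 ≈ -0.617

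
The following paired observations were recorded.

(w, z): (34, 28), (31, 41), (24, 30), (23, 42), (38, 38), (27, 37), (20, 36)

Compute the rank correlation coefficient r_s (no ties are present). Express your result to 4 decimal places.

-0.0714

Rank w: 6, 5, 3, 2, 7, 4, 1
Rank z: 1, 6, 2, 7, 5, 4, 3
d = rank(w) − rank(z): 5, -1, 1, -5, 2, 0, -2; Σd² = 60
ρ = 1 − 6Σd² / [n(n²−1)] = 1 − 6×60 / (7×48) = 1 − 360/336 ≈ -0.0714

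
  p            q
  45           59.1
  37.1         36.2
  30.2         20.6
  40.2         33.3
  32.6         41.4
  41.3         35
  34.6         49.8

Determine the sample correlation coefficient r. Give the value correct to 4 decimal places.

0.5491

n = 7, Σp = 261, Σq = 275.4, Σp² = 9895.1, Σq² = 11755.5, Σpq = 10481.52
nΣpq − ΣpΣq = 73370.64 − 71879.4 = 1491.24
nΣp² − (Σp)² = 69265.7 − 68121 = 1144.7; nΣq² − (Σq)² = 82288.5 − 75845.16 = 6443.34
r = 1491.24 / √(1144.7 × 6443.34) = 1491.24 / 2715.8224 ≈ 0.5491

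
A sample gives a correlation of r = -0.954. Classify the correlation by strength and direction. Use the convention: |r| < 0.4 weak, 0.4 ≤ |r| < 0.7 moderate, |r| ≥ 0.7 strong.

strong negative

r = -0.954 < 0 so the relationship is negative.
|r| = 0.954, which falls in the strong range.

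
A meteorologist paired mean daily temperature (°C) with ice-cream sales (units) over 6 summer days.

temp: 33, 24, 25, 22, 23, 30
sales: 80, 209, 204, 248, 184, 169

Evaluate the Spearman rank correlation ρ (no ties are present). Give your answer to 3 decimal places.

Rank temp: 6, 3, 4, 1, 2, 5
Rank sales: 1, 5, 4, 6, 3, 2
d = rank(temp) − rank(sales): 5, -2, 0, -5, -1, 3; Σd² = 64
ρ = 1 − 6Σd² / [n(n²−1)] = 1 − 6×64 / (6×35) = 1 − 384/210 ≈ -0.829

-0.829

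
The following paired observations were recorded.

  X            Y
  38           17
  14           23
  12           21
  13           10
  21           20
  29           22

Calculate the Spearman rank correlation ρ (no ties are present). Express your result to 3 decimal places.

-0.029

Rank X: 6, 3, 1, 2, 4, 5
Rank Y: 2, 6, 4, 1, 3, 5
d = rank(X) − rank(Y): 4, -3, -3, 1, 1, 0; Σd² = 36
ρ = 1 − 6Σd² / [n(n²−1)] = 1 − 6×36 / (6×35) = 1 − 216/210 ≈ -0.029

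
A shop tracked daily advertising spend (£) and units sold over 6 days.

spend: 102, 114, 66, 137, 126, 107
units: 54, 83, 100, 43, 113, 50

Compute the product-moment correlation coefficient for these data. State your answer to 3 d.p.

n = 6, Σx = 652, Σy = 443, Σx² = 73850, Σy² = 36923, Σxy = 47049
nΣxy − ΣxΣy = 282294 − 288836 = -6542
nΣx² − (Σx)² = 443100 − 425104 = 17996; nΣy² − (Σy)² = 221538 − 196249 = 25289
r = -6542 / √(17996 × 25289) = -6542 / 21333.0927 ≈ -0.307

-0.307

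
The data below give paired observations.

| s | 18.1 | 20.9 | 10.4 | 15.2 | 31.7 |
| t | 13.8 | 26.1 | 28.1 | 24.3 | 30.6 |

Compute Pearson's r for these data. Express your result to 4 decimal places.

0.2905

n = 5, Σs = 96.3, Σt = 122.9, Σs² = 2108.51, Σt² = 3188.11, Σst = 2426.89
nΣst − ΣsΣt = 12134.45 − 11835.27 = 299.18
nΣs² − (Σs)² = 10542.55 − 9273.69 = 1268.86; nΣt² − (Σt)² = 15940.55 − 15104.41 = 836.14
r = 299.18 / √(1268.86 × 836.14) = 299.18 / 1030.0217 ≈ 0.2905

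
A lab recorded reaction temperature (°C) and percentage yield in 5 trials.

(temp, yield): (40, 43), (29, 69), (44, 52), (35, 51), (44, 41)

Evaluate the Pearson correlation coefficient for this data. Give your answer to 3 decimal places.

n = 5, Σx = 192, Σy = 256, Σx² = 7538, Σy² = 13596, Σxy = 9598
nΣxy − ΣxΣy = 47990 − 49152 = -1162
nΣx² − (Σx)² = 37690 − 36864 = 826; nΣy² − (Σy)² = 67980 − 65536 = 2444
r = -1162 / √(826 × 2444) = -1162 / 1420.8251 ≈ -0.818

-0.818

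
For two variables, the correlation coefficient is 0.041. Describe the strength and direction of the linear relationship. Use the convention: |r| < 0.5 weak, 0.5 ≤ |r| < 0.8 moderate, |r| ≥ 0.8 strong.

r = 0.041 > 0 so the relationship is positive.
|r| = 0.041, which falls in the weak range.

weak positive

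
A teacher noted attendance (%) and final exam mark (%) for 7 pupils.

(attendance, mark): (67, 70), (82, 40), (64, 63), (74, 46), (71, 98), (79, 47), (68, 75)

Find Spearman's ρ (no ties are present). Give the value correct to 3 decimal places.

Rank attendance: 2, 7, 1, 5, 4, 6, 3
Rank mark: 5, 1, 4, 2, 7, 3, 6
d = rank(attendance) − rank(mark): -3, 6, -3, 3, -3, 3, -3; Σd² = 90
ρ = 1 − 6Σd² / [n(n²−1)] = 1 − 6×90 / (7×48) = 1 − 540/336 ≈ -0.607

-0.607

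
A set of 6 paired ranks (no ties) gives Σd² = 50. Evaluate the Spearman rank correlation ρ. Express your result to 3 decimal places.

ρ = 1 − 6Σd² / [n(n²−1)] = 1 − 6×50 / (6×35)
  = 1 − 300/210 = 1 − 1.4286 ≈ -0.429

-0.429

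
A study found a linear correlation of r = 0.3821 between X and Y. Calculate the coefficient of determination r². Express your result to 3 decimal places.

0.146

r² = (0.3821)² = 0.146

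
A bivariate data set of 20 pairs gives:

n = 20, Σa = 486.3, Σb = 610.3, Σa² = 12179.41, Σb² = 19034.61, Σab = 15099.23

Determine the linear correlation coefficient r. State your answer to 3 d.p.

0.680

r = (nΣab − ΣaΣb) / √[(nΣa² − (Σa)²)(nΣb² − (Σb)²)]
Numerator: 20×15099.23 − 486.3×610.3 = 5195.71
Denominator: √[(243588.2 − 236487.69)(380692.2 − 372466.09)] = √[7100.51 × 8226.11] = 7642.6158
r = 5195.71 / 7642.6158 ≈ 0.680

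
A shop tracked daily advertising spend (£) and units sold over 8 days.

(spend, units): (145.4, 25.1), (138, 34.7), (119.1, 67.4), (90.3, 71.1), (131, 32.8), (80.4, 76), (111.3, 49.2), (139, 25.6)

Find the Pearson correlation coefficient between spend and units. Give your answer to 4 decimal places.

-0.9183

n = 8, Σx = 954.5, Σy = 381.9, Σx² = 117857.91, Σy² = 21359.91, Σxy = 42327.37
nΣxy − ΣxΣy = 338618.96 − 364523.55 = -25904.59
nΣx² − (Σx)² = 942863.28 − 911070.25 = 31793.03; nΣy² − (Σy)² = 170879.28 − 145847.61 = 25031.67
r = -25904.59 / √(31793.03 × 25031.67) = -25904.59 / 28210.5058 ≈ -0.9183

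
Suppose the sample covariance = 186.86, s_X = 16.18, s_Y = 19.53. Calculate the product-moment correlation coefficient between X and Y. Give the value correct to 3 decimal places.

r = Cov(X,Y) / (s_X · s_Y) = 186.86 / (16.18 × 19.53)
  = 186.86 / 315.9954 ≈ 0.591

0.591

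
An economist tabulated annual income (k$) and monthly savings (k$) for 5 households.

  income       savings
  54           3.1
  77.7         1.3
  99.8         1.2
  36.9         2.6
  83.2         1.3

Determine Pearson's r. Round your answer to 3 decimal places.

-0.860

n = 5, Σx = 351.6, Σy = 9.5, Σx² = 27197.18, Σy² = 21.19, Σxy = 592.27
nΣxy − ΣxΣy = 2961.35 − 3340.2 = -378.85
nΣx² − (Σx)² = 135985.9 − 123622.56 = 12363.34; nΣy² − (Σy)² = 105.95 − 90.25 = 15.7
r = -378.85 / √(12363.34 × 15.7) = -378.85 / 440.5729 ≈ -0.860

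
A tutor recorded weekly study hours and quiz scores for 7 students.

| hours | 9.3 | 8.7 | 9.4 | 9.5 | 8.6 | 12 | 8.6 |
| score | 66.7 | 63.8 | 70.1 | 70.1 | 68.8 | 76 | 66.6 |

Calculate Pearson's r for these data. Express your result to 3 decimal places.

0.879

n = 7, Σx = 66.1, Σy = 482.1, Σx² = 632.71, Σy² = 33292.35, Σxy = 4576.7
nΣxy − ΣxΣy = 32036.9 − 31866.81 = 170.09
nΣx² − (Σx)² = 4428.97 − 4369.21 = 59.76; nΣy² − (Σy)² = 233046.45 − 232420.41 = 626.04
r = 170.09 / √(59.76 × 626.04) = 170.09 / 193.4222 ≈ 0.879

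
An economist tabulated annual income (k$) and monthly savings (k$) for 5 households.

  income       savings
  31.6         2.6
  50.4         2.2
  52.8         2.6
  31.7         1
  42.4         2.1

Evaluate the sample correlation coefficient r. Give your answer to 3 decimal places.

n = 5, Σx = 208.9, Σy = 10.5, Σx² = 9129.21, Σy² = 23.77, Σxy = 451.06
nΣxy − ΣxΣy = 2255.3 − 2193.45 = 61.85
nΣx² − (Σx)² = 45646.05 − 43639.21 = 2006.84; nΣy² − (Σy)² = 118.85 − 110.25 = 8.6
r = 61.85 / √(2006.84 × 8.6) = 61.85 / 131.3728 ≈ 0.471

0.471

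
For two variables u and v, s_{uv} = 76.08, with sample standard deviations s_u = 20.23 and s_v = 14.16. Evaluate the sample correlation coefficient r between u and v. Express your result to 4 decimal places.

r = Cov(u,v) / (s_u · s_v) = 76.08 / (20.23 × 14.16)
  = 76.08 / 286.4568 ≈ 0.2656

0.2656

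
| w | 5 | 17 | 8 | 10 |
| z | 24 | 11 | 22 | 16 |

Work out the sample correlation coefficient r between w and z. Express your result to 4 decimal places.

-0.9625

n = 4, Σw = 40, Σz = 73, Σw² = 478, Σz² = 1437, Σwz = 643
nΣwz − ΣwΣz = 2572 − 2920 = -348
nΣw² − (Σw)² = 1912 − 1600 = 312; nΣz² − (Σz)² = 5748 − 5329 = 419
r = -348 / √(312 × 419) = -348 / 361.5633 ≈ -0.9625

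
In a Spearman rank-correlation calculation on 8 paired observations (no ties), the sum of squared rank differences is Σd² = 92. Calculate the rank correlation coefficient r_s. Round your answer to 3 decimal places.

-0.095

ρ = 1 − 6Σd² / [n(n²−1)] = 1 − 6×92 / (8×63)
  = 1 − 552/504 = 1 − 1.0952 ≈ -0.095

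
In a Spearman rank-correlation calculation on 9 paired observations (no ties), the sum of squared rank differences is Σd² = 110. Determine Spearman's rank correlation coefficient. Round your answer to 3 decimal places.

0.083

ρ = 1 − 6Σd² / [n(n²−1)] = 1 − 6×110 / (9×80)
  = 1 − 660/720 = 1 − 0.9167 ≈ 0.083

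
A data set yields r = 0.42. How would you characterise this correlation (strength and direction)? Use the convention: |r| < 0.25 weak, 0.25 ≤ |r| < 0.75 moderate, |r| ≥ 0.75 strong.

moderate positive

r = 0.42 > 0 so the relationship is positive.
|r| = 0.42, which falls in the moderate range.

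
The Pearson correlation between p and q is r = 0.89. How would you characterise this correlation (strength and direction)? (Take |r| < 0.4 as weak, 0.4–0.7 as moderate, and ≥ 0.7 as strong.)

strong positive

r = 0.89 > 0 so the relationship is positive.
|r| = 0.89, which falls in the strong range.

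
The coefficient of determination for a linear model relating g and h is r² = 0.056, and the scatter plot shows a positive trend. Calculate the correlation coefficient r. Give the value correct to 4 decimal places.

|r| = √0.056 = 0.2366
The association is positive, so r = 0.2366.

0.2366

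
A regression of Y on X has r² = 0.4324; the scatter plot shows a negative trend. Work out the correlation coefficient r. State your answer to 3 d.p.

|r| = √0.4324 = 0.658
The association is negative, so r = −0.658.

-0.658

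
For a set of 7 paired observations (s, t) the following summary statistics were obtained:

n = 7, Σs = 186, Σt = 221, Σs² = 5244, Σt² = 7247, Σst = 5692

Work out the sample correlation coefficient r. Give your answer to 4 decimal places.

-0.6320

r = (nΣst − ΣsΣt) / √[(nΣs² − (Σs)²)(nΣt² − (Σt)²)]
Numerator: 7×5692 − 186×221 = -1262
Denominator: √[(36708 − 34596)(50729 − 48841)] = √[2112 × 1888] = 1996.8615
r = -1262 / 1996.8615 ≈ -0.6320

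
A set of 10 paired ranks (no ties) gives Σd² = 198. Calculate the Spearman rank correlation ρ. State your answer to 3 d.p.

-0.200

ρ = 1 − 6Σd² / [n(n²−1)] = 1 − 6×198 / (10×99)
  = 1 − 1188/990 = 1 − 1.2000 ≈ -0.200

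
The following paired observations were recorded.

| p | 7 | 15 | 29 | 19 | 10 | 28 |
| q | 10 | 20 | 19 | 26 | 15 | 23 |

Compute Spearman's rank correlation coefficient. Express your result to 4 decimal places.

Rank p: 1, 3, 6, 4, 2, 5
Rank q: 1, 4, 3, 6, 2, 5
d = rank(p) − rank(q): 0, -1, 3, -2, 0, 0; Σd² = 14
ρ = 1 − 6Σd² / [n(n²−1)] = 1 − 6×14 / (6×35) = 1 − 84/210 ≈ 0.6000

0.6000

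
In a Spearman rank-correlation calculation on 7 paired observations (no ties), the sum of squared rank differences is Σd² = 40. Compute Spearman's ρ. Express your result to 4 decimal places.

0.2857

ρ = 1 − 6Σd² / [n(n²−1)] = 1 − 6×40 / (7×48)
  = 1 − 240/336 = 1 − 0.71429 ≈ 0.2857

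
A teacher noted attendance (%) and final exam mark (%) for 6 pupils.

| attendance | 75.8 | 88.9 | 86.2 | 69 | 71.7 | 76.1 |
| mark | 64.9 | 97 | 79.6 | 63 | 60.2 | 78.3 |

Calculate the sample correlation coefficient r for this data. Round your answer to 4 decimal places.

0.8927

n = 6, Σx = 467.7, Σy = 443, Σx² = 36772.39, Σy² = 33681.1, Σxy = 35026.21
nΣxy − ΣxΣy = 210157.26 − 207191.1 = 2966.16
nΣx² − (Σx)² = 220634.34 − 218743.29 = 1891.05; nΣy² − (Σy)² = 202086.6 − 196249 = 5837.6
r = 2966.16 / √(1891.05 × 5837.6) = 2966.16 / 3322.5282 ≈ 0.8927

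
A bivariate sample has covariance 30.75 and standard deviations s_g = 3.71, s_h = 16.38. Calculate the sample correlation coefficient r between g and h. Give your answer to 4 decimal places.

0.5060

r = Cov(g,h) / (s_g · s_h) = 30.75 / (3.71 × 16.38)
  = 30.75 / 60.7698 ≈ 0.5060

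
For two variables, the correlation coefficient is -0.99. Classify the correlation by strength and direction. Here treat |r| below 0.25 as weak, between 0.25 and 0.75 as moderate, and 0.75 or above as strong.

strong negative

r = -0.99 < 0 so the relationship is negative.
|r| = 0.99, which falls in the strong range.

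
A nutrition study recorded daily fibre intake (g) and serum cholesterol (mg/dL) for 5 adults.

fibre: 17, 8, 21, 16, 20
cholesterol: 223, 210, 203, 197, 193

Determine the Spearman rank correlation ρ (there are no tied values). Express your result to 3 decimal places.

-0.300

Rank fibre: 3, 1, 5, 2, 4
Rank cholesterol: 5, 4, 3, 2, 1
d = rank(fibre) − rank(cholesterol): -2, -3, 2, 0, 3; Σd² = 26
ρ = 1 − 6Σd² / [n(n²−1)] = 1 − 6×26 / (5×24) = 1 − 156/120 ≈ -0.300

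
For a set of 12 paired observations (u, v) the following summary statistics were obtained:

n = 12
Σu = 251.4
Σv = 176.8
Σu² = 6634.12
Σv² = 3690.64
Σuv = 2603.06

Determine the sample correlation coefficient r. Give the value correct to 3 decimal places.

-0.904

r = (nΣuv − ΣuΣv) / √[(nΣu² − (Σu)²)(nΣv² − (Σv)²)]
Numerator: 12×2603.06 − 251.4×176.8 = -13210.8
Denominator: √[(79609.44 − 63201.96)(44287.68 − 31258.24)] = √[16407.48 × 13029.44] = 14621.2269
r = -13210.8 / 14621.2269 ≈ -0.904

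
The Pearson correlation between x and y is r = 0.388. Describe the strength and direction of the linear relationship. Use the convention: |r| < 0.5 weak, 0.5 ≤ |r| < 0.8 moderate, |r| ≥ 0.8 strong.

r = 0.388 > 0 so the relationship is positive.
|r| = 0.388, which falls in the weak range.

weak positive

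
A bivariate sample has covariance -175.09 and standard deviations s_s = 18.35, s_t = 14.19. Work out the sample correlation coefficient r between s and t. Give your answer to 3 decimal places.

-0.672

r = Cov(s,t) / (s_s · s_t) = -175.09 / (18.35 × 14.19)
  = -175.09 / 260.3865 ≈ -0.672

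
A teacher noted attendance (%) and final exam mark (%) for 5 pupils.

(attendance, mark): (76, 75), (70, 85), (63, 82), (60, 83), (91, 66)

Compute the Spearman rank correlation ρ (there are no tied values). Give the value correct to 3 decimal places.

Rank attendance: 4, 3, 2, 1, 5
Rank mark: 2, 5, 3, 4, 1
d = rank(attendance) − rank(mark): 2, -2, -1, -3, 4; Σd² = 34
ρ = 1 − 6Σd² / [n(n²−1)] = 1 − 6×34 / (5×24) = 1 − 204/120 ≈ -0.700

-0.700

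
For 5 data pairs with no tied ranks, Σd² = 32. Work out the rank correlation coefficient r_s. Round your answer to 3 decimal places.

ρ = 1 − 6Σd² / [n(n²−1)] = 1 − 6×32 / (5×24)
  = 1 − 192/120 = 1 − 1.6000 ≈ -0.600

-0.600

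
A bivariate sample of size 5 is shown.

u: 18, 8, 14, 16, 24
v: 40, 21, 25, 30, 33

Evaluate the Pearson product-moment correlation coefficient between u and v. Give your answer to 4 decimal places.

n = 5, Σu = 80, Σv = 149, Σu² = 1416, Σv² = 4655, Σuv = 2510
nΣuv − ΣuΣv = 12550 − 11920 = 630
nΣu² − (Σu)² = 7080 − 6400 = 680; nΣv² − (Σv)² = 23275 − 22201 = 1074
r = 630 / √(680 × 1074) = 630 / 854.5876 ≈ 0.7372

0.7372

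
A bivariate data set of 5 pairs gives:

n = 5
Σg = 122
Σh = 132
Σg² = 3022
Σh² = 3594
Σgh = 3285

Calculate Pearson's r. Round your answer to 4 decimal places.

0.9138

r = (nΣgh − ΣgΣh) / √[(nΣg² − (Σg)²)(nΣh² − (Σh)²)]
Numerator: 5×3285 − 122×132 = 321
Denominator: √[(15110 − 14884)(17970 − 17424)] = √[226 × 546] = 351.2777
r = 321 / 351.2777 ≈ 0.9138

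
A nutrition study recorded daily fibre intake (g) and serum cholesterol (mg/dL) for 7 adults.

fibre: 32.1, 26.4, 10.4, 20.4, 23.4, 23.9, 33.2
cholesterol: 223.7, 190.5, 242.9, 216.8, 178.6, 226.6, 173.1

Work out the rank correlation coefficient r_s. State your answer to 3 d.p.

-0.536

Rank fibre: 6, 5, 1, 2, 3, 4, 7
Rank cholesterol: 5, 3, 7, 4, 2, 6, 1
d = rank(fibre) − rank(cholesterol): 1, 2, -6, -2, 1, -2, 6; Σd² = 86
ρ = 1 − 6Σd² / [n(n²−1)] = 1 − 6×86 / (7×48) = 1 − 516/336 ≈ -0.536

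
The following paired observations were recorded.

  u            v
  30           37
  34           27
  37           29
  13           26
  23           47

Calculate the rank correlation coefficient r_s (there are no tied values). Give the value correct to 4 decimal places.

Rank u: 3, 4, 5, 1, 2
Rank v: 4, 2, 3, 1, 5
d = rank(u) − rank(v): -1, 2, 2, 0, -3; Σd² = 18
ρ = 1 − 6Σd² / [n(n²−1)] = 1 − 6×18 / (5×24) = 1 − 108/120 ≈ 0.1000

0.1000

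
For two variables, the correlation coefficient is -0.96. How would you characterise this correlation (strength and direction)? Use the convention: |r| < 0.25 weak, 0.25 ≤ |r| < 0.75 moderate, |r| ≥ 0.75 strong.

strong negative

r = -0.96 < 0 so the relationship is negative.
|r| = 0.96, which falls in the strong range.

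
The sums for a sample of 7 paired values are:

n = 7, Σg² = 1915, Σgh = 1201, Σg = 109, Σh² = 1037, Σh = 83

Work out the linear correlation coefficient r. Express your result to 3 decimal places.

-0.852

r = (nΣgh − ΣgΣh) / √[(nΣg² − (Σg)²)(nΣh² − (Σh)²)]
Numerator: 7×1201 − 109×83 = -640
Denominator: √[(13405 − 11881)(7259 − 6889)] = √[1524 × 370] = 750.9194
r = -640 / 750.9194 ≈ -0.852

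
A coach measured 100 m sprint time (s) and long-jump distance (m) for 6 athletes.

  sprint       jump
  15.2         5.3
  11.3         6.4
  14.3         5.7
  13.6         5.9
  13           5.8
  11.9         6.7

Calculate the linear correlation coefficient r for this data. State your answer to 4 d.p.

-0.9199

n = 6, Σx = 79.3, Σy = 35.8, Σx² = 1058.79, Σy² = 214.88, Σxy = 469.76
nΣxy − ΣxΣy = 2818.56 − 2838.94 = -20.38
nΣx² − (Σx)² = 6352.74 − 6288.49 = 64.25; nΣy² − (Σy)² = 1289.28 − 1281.64 = 7.64
r = -20.38 / √(64.25 × 7.64) = -20.38 / 22.1556 ≈ -0.9199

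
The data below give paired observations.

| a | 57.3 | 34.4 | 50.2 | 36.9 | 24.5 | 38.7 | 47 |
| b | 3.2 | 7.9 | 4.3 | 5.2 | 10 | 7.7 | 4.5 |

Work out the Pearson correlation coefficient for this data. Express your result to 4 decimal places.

-0.9270

n = 7, Σa = 289, Σb = 42.8, Σa² = 12655.24, Σb² = 297.72, Σab = 1617.35
nΣab − ΣaΣb = 11321.45 − 12369.2 = -1047.75
nΣa² − (Σa)² = 88586.68 − 83521 = 5065.68; nΣb² − (Σb)² = 2084.04 − 1831.84 = 252.2
r = -1047.75 / √(5065.68 × 252.2) = -1047.75 / 1130.2940 ≈ -0.9270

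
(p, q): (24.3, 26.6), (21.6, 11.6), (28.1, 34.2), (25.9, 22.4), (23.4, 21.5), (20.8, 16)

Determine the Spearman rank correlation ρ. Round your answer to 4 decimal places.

Rank p: 4, 2, 6, 5, 3, 1
Rank q: 5, 1, 6, 4, 3, 2
d = rank(p) − rank(q): -1, 1, 0, 1, 0, -1; Σd² = 4
ρ = 1 − 6Σd² / [n(n²−1)] = 1 − 6×4 / (6×35) = 1 − 24/210 ≈ 0.8857

0.8857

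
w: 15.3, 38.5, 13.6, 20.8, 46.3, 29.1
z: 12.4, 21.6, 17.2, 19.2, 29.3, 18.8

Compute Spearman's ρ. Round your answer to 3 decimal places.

Rank w: 2, 5, 1, 3, 6, 4
Rank z: 1, 5, 2, 4, 6, 3
d = rank(w) − rank(z): 1, 0, -1, -1, 0, 1; Σd² = 4
ρ = 1 − 6Σd² / [n(n²−1)] = 1 − 6×4 / (6×35) = 1 − 24/210 ≈ 0.886

0.886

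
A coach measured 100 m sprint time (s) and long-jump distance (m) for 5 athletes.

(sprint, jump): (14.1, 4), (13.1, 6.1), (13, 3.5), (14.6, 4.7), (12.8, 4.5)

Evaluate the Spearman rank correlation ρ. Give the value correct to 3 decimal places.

Rank sprint: 4, 3, 2, 5, 1
Rank jump: 2, 5, 1, 4, 3
d = rank(sprint) − rank(jump): 2, -2, 1, 1, -2; Σd² = 14
ρ = 1 − 6Σd² / [n(n²−1)] = 1 − 6×14 / (5×24) = 1 − 84/120 ≈ 0.300

0.300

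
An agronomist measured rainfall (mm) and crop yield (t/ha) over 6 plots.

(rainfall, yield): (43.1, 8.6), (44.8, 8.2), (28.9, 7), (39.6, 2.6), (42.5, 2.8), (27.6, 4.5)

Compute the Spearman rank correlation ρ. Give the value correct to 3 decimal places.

Rank rainfall: 5, 6, 2, 3, 4, 1
Rank yield: 6, 5, 4, 1, 2, 3
d = rank(rainfall) − rank(yield): -1, 1, -2, 2, 2, -2; Σd² = 18
ρ = 1 − 6Σd² / [n(n²−1)] = 1 − 6×18 / (6×35) = 1 − 108/210 ≈ 0.486

0.486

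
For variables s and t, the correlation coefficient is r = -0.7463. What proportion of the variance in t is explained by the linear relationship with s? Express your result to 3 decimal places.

r² = (-0.7463)² = 0.557

0.557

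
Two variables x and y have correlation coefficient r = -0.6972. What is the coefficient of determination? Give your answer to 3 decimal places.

r² = (-0.6972)² = 0.486

0.486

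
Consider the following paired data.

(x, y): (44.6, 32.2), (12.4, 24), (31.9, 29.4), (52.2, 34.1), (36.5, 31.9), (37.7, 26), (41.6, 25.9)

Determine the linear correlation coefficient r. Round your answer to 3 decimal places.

n = 7, Σx = 256.9, Σy = 203.5, Σx² = 10369.47, Σy² = 6004.43, Σxy = 7673.59
nΣxy − ΣxΣy = 53715.13 − 52279.15 = 1435.98
nΣx² − (Σx)² = 72586.29 − 65997.61 = 6588.68; nΣy² − (Σy)² = 42031.01 − 41412.25 = 618.76
r = 1435.98 / √(6588.68 × 618.76) = 1435.98 / 2019.1116 ≈ 0.711

0.711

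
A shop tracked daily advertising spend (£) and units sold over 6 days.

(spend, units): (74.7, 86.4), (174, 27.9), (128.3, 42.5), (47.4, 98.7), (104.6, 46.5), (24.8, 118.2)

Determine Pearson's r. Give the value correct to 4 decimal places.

-0.9672

n = 6, Σx = 553.8, Σy = 420.2, Σx² = 66119.94, Σy² = 35924.8, Σxy = 29235.07
nΣxy − ΣxΣy = 175410.42 − 232706.76 = -57296.34
nΣx² − (Σx)² = 396719.64 − 306694.44 = 90025.2; nΣy² − (Σy)² = 215548.8 − 176568.04 = 38980.76
r = -57296.34 / √(90025.2 × 38980.76) = -57296.34 / 59238.9291 ≈ -0.9672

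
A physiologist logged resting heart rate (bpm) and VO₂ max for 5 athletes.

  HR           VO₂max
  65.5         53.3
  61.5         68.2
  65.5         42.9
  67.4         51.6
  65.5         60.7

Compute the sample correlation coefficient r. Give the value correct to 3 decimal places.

-0.706

n = 5, Σx = 325.4, Σy = 276.7, Σx² = 21195.76, Σy² = 15679.59, Σxy = 17949.09
nΣxy − ΣxΣy = 89745.45 − 90038.18 = -292.73
nΣx² − (Σx)² = 105978.8 − 105885.16 = 93.64; nΣy² − (Σy)² = 78397.95 − 76562.89 = 1835.06
r = -292.73 / √(93.64 × 1835.06) = -292.73 / 414.5299 ≈ -0.706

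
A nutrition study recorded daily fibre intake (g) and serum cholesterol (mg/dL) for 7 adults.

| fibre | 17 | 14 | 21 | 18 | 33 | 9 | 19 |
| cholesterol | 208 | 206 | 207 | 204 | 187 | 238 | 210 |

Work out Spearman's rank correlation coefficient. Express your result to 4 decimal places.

Rank fibre: 3, 2, 6, 4, 7, 1, 5
Rank cholesterol: 5, 3, 4, 2, 1, 7, 6
d = rank(fibre) − rank(cholesterol): -2, -1, 2, 2, 6, -6, -1; Σd² = 86
ρ = 1 − 6Σd² / [n(n²−1)] = 1 − 6×86 / (7×48) = 1 − 516/336 ≈ -0.5357

-0.5357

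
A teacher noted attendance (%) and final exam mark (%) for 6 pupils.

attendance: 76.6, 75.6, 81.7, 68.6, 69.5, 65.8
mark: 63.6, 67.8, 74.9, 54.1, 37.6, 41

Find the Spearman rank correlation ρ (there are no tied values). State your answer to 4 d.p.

0.7714

Rank attendance: 5, 4, 6, 2, 3, 1
Rank mark: 4, 5, 6, 3, 1, 2
d = rank(attendance) − rank(mark): 1, -1, 0, -1, 2, -1; Σd² = 8
ρ = 1 − 6Σd² / [n(n²−1)] = 1 − 6×8 / (6×35) = 1 − 48/210 ≈ 0.7714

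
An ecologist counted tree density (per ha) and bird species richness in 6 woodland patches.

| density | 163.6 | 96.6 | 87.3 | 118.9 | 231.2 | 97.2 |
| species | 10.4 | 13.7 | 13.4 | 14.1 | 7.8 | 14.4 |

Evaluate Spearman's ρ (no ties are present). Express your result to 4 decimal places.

-0.4857

Rank density: 5, 2, 1, 4, 6, 3
Rank species: 2, 4, 3, 5, 1, 6
d = rank(density) − rank(species): 3, -2, -2, -1, 5, -3; Σd² = 52
ρ = 1 − 6Σd² / [n(n²−1)] = 1 − 6×52 / (6×35) = 1 − 312/210 ≈ -0.4857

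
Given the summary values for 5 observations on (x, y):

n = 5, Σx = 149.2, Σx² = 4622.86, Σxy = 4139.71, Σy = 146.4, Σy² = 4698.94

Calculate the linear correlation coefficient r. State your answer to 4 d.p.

-0.8626

r = (nΣxy − ΣxΣy) / √[(nΣx² − (Σx)²)(nΣy² − (Σy)²)]
Numerator: 5×4139.71 − 149.2×146.4 = -1144.33
Denominator: √[(23114.3 − 22260.64)(23494.7 − 21432.96)] = √[853.66 × 2061.74] = 1326.6593
r = -1144.33 / 1326.6593 ≈ -0.8626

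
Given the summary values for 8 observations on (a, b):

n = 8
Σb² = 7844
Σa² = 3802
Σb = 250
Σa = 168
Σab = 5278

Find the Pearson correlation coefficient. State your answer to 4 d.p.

r = (nΣab − ΣaΣb) / √[(nΣa² − (Σa)²)(nΣb² − (Σb)²)]
Numerator: 8×5278 − 168×250 = 224
Denominator: √[(30416 − 28224)(62752 − 62500)] = √[2192 × 252] = 743.2254
r = 224 / 743.2254 ≈ 0.3014

0.3014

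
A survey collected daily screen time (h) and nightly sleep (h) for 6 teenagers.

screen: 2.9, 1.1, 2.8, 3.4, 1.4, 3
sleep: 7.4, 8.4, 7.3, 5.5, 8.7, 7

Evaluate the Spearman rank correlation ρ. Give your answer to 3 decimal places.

Rank screen: 4, 1, 3, 6, 2, 5
Rank sleep: 4, 5, 3, 1, 6, 2
d = rank(screen) − rank(sleep): 0, -4, 0, 5, -4, 3; Σd² = 66
ρ = 1 − 6Σd² / [n(n²−1)] = 1 − 6×66 / (6×35) = 1 − 396/210 ≈ -0.886

-0.886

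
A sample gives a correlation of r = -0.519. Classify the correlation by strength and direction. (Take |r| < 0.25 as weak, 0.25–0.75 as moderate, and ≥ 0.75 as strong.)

moderate negative

r = -0.519 < 0 so the relationship is negative.
|r| = 0.519, which falls in the moderate range.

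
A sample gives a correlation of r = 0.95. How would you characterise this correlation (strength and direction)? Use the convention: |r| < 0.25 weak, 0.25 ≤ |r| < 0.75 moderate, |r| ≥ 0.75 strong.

r = 0.95 > 0 so the relationship is positive.
|r| = 0.95, which falls in the strong range.

strong positive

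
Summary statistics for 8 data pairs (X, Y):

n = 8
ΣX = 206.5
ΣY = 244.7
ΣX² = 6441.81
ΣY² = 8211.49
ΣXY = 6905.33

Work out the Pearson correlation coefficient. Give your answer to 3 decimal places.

r = (nΣXY − ΣXΣY) / √[(nΣX² − (ΣX)²)(nΣY² − (ΣY)²)]
Numerator: 8×6905.33 − 206.5×244.7 = 4712.09
Denominator: √[(51534.48 − 42642.25)(65691.92 − 59878.09)] = √[8892.23 × 5813.83] = 7190.1261
r = 4712.09 / 7190.1261 ≈ 0.655

0.655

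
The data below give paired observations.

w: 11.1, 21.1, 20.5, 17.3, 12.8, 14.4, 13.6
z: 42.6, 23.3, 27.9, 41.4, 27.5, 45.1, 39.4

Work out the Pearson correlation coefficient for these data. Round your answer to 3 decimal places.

-0.601

n = 7, Σw = 110.8, Σz = 247.2, Σw² = 1844.12, Σz² = 9192.64, Σwz = 3789.94
nΣwz − ΣwΣz = 26529.58 − 27389.76 = -860.18
nΣw² − (Σw)² = 12908.84 − 12276.64 = 632.2; nΣz² − (Σz)² = 64348.48 − 61107.84 = 3240.64
r = -860.18 / √(632.2 × 3240.64) = -860.18 / 1431.3394 ≈ -0.601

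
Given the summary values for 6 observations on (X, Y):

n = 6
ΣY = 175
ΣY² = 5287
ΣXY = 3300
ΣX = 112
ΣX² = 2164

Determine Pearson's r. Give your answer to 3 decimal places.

0.288

r = (nΣXY − ΣXΣY) / √[(nΣX² − (ΣX)²)(nΣY² − (ΣY)²)]
Numerator: 6×3300 − 112×175 = 200
Denominator: √[(12984 − 12544)(31722 − 30625)] = √[440 × 1097] = 694.7518
r = 200 / 694.7518 ≈ 0.288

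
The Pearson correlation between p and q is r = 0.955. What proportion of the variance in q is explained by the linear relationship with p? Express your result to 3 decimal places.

r² = (0.955)² = 0.912

0.912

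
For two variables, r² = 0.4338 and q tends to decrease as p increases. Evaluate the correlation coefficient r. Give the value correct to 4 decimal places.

-0.6586

|r| = √0.4338 = 0.6586
The association is negative, so r = −0.6586.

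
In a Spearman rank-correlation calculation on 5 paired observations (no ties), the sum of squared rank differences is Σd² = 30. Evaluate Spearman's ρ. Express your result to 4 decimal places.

ρ = 1 − 6Σd² / [n(n²−1)] = 1 − 6×30 / (5×24)
  = 1 − 180/120 = 1 − 1.50000 ≈ -0.5000

-0.5000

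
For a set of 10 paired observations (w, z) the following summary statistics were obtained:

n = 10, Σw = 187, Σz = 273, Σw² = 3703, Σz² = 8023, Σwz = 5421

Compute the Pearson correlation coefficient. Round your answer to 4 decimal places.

r = (nΣwz − ΣwΣz) / √[(nΣw² − (Σw)²)(nΣz² − (Σz)²)]
Numerator: 10×5421 − 187×273 = 3159
Denominator: √[(37030 − 34969)(80230 − 74529)] = √[2061 × 5701] = 3427.7924
r = 3159 / 3427.7924 ≈ 0.9216

0.9216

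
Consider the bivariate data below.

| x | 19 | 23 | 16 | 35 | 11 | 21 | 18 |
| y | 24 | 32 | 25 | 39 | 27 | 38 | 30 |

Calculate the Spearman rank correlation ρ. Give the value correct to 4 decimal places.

Rank x: 4, 6, 2, 7, 1, 5, 3
Rank y: 1, 5, 2, 7, 3, 6, 4
d = rank(x) − rank(y): 3, 1, 0, 0, -2, -1, -1; Σd² = 16
ρ = 1 − 6Σd² / [n(n²−1)] = 1 − 6×16 / (7×48) = 1 − 96/336 ≈ 0.7143

0.7143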